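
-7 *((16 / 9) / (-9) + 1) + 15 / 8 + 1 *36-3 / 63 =146105 / 4536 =32.21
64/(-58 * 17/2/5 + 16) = -320/413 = -0.77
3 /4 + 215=863 /4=215.75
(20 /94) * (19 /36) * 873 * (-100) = -460750 /47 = -9803.19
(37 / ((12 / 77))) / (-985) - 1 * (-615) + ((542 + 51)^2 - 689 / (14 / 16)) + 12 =29082144457 / 82740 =351488.33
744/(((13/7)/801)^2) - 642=23390097558/169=138402944.13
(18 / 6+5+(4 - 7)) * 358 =1790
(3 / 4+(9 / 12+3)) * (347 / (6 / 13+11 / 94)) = 1908153 / 707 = 2698.94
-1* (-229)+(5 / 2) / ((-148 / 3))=67769 / 296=228.95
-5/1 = -5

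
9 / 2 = 4.50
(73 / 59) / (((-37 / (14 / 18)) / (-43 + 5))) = 19418 / 19647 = 0.99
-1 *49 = -49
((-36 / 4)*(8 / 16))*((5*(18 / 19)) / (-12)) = 135 / 76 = 1.78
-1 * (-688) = 688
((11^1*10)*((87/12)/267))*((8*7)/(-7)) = -6380/267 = -23.90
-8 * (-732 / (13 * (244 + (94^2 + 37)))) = 0.05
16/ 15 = 1.07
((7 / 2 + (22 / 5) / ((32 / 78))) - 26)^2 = 221841 / 1600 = 138.65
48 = 48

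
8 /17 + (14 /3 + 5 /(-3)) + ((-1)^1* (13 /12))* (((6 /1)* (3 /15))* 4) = -147 /85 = -1.73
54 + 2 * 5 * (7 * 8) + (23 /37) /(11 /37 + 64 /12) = 383819 /625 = 614.11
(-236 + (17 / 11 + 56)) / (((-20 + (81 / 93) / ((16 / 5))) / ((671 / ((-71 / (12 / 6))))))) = -118785056 / 694735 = -170.98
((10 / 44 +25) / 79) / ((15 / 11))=37 / 158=0.23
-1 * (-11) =11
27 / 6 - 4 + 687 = 1375 / 2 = 687.50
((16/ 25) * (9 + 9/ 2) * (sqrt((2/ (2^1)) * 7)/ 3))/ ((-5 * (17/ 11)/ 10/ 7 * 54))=-616 * sqrt(7)/ 1275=-1.28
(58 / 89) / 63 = 58 / 5607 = 0.01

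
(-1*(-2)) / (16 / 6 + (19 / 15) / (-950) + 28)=1500 / 22999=0.07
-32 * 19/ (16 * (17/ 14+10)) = -532/ 157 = -3.39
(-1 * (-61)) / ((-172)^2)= 61 / 29584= 0.00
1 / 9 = 0.11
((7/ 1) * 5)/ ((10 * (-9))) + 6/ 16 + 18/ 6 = 215/ 72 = 2.99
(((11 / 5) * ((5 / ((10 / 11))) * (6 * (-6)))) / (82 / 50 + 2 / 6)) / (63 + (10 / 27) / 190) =-1675971 / 478336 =-3.50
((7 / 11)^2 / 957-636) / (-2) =73646843 / 231594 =318.00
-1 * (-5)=5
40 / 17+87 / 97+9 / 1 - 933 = -1518317 / 1649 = -920.75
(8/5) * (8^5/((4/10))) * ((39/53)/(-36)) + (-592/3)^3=-10999992320/1431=-7686926.85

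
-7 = -7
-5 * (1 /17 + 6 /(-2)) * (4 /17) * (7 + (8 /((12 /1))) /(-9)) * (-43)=-473000 /459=-1030.50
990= 990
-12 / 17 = -0.71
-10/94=-5/47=-0.11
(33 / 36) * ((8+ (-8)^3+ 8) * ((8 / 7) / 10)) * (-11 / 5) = 60016 / 525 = 114.32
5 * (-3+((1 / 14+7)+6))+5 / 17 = 12055 / 238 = 50.65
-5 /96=-0.05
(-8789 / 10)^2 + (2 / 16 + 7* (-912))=153216267 / 200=766081.34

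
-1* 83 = -83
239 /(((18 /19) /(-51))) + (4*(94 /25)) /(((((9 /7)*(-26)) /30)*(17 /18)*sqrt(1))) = -85397437 /6630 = -12880.46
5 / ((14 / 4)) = 10 / 7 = 1.43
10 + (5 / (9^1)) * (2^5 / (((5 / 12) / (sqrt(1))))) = 158 / 3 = 52.67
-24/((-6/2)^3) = 8/9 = 0.89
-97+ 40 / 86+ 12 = -3635 / 43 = -84.53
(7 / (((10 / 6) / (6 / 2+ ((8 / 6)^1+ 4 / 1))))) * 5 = 175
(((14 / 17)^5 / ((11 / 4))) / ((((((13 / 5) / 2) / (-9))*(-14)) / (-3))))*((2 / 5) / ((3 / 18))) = -99574272 / 203039551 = -0.49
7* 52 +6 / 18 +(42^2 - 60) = 6205 / 3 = 2068.33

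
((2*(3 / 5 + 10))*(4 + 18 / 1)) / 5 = 93.28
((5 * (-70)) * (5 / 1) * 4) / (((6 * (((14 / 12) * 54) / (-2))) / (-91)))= -91000 / 27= -3370.37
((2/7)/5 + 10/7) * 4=208/35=5.94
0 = 0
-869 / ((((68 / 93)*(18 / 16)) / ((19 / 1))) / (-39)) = 13307866 / 17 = 782815.65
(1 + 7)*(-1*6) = -48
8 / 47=0.17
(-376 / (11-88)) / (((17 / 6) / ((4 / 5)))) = 9024 / 6545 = 1.38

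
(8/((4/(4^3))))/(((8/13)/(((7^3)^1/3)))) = 71344/3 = 23781.33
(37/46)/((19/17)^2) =0.64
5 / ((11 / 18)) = 90 / 11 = 8.18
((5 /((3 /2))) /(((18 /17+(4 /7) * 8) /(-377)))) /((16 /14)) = -195.30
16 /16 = 1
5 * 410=2050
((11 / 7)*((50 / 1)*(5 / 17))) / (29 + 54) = 2750 / 9877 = 0.28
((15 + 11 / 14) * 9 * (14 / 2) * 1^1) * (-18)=-17901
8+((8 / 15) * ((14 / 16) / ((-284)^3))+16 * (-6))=-30236321287 / 343594560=-88.00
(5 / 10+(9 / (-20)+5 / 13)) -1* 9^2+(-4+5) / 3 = -62581 / 780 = -80.23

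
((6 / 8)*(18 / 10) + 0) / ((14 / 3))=81 / 280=0.29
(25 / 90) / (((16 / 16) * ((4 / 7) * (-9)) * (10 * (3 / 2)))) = -7 / 1944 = -0.00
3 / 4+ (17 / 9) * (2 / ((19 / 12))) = 715 / 228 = 3.14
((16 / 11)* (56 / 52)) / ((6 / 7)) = 1.83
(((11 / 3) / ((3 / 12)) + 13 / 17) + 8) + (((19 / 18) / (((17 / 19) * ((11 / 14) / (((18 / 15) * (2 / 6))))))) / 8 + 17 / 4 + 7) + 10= 753251 / 16830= 44.76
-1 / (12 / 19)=-19 / 12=-1.58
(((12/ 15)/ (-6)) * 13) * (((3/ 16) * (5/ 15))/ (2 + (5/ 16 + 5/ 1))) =-2/ 135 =-0.01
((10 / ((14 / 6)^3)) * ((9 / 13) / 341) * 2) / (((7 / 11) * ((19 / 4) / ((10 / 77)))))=194400 / 1415603189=0.00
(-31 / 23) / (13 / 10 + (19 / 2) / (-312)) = -96720 / 91103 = -1.06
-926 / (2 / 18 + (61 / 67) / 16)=-8934048 / 1621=-5511.44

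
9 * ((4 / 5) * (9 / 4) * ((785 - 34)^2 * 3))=137052243 / 5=27410448.60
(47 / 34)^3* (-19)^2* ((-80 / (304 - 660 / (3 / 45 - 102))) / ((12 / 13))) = -266.19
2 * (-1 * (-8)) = 16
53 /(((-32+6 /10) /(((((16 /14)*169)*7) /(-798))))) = 2.86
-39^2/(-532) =1521/532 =2.86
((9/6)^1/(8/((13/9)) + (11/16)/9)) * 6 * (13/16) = 13689/10511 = 1.30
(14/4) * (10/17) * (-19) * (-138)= 91770/17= 5398.24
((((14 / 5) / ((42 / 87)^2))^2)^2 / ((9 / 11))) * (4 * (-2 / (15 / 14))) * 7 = -5502710542571 / 4134375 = -1330965.51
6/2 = 3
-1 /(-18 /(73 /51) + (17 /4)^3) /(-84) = 1168 /6297837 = 0.00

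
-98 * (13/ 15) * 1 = -1274/ 15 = -84.93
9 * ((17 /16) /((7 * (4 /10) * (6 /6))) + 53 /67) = 10.53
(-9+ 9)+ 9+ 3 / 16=147 / 16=9.19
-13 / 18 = -0.72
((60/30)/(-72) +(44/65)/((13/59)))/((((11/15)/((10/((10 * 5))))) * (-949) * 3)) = -92611/317554380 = -0.00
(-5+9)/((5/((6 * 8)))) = 192/5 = 38.40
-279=-279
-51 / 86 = -0.59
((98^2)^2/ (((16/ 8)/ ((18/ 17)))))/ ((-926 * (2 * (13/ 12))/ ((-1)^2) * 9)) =-276710448/ 102323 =-2704.28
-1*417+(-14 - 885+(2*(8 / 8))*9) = -1298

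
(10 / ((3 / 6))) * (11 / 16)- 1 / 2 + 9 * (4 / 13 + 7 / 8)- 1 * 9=1549 / 104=14.89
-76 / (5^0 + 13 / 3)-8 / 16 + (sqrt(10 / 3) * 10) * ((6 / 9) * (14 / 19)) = -59 / 4 + 280 * sqrt(30) / 171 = -5.78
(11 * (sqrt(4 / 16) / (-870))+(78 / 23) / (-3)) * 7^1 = -318451 / 40020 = -7.96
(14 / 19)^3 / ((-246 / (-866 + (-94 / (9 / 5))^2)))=-206834488 / 68336217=-3.03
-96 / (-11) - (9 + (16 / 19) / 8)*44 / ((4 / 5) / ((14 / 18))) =-716239 / 1881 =-380.78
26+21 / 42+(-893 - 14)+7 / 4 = -3515 / 4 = -878.75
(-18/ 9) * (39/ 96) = -13/ 16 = -0.81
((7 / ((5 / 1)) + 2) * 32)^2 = 295936 / 25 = 11837.44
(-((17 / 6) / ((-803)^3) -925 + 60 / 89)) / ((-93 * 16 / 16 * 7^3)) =-255571833272443 / 8819926407905382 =-0.03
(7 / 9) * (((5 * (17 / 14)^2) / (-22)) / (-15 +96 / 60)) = 7225 / 371448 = 0.02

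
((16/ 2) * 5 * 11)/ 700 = 22/ 35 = 0.63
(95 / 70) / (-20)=-19 / 280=-0.07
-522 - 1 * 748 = -1270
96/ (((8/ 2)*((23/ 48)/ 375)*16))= 27000/ 23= 1173.91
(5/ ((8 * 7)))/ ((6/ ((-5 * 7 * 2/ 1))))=-25/ 24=-1.04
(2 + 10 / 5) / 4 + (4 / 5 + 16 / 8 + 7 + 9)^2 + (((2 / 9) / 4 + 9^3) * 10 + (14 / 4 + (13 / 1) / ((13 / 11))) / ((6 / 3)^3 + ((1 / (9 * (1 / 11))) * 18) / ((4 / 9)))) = 7645.25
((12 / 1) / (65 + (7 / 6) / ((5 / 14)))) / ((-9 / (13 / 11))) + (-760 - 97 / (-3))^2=13419616439 / 25344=529498.75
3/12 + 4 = 17/4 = 4.25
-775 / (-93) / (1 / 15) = 125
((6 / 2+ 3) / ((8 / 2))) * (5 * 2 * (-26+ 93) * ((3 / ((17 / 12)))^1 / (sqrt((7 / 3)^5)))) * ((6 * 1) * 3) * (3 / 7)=17583480 * sqrt(21) / 40817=1974.12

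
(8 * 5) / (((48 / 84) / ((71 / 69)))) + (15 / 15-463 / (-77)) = 419950 / 5313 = 79.04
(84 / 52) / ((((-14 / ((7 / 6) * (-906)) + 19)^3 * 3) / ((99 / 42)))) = 3442951 / 18644853942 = 0.00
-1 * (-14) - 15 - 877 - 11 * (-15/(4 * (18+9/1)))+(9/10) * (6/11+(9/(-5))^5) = -5525359693/6187500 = -892.99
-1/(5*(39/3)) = -1/65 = -0.02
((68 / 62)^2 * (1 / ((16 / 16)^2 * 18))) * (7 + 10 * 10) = 61846 / 8649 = 7.15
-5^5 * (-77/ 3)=240625/ 3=80208.33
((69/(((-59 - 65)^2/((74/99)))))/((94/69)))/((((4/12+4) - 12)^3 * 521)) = -999/95257564336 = -0.00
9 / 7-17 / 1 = -110 / 7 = -15.71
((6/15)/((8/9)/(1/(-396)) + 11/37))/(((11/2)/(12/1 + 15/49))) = -89244/35070035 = -0.00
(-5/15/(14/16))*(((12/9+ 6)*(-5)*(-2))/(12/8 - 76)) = 3520/9387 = 0.37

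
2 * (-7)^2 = 98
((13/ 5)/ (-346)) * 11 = -143/ 1730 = -0.08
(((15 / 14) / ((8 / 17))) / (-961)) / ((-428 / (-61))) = -15555 / 46066496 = -0.00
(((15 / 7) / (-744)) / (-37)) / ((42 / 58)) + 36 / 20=1.80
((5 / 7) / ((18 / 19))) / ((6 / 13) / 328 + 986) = 20254 / 26487153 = 0.00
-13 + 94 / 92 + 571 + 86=29671 / 46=645.02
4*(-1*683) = -2732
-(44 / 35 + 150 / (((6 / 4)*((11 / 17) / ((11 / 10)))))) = -5994 / 35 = -171.26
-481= -481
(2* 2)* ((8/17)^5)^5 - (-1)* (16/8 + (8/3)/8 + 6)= 8.33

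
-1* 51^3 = -132651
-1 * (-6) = 6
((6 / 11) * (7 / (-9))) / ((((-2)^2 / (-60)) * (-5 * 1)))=-14 / 11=-1.27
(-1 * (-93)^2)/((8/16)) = -17298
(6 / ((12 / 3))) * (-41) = -123 / 2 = -61.50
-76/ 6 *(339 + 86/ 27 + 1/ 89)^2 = -25694612030552/ 17323227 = -1483246.28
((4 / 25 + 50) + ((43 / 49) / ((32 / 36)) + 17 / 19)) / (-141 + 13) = -9690217 / 23833600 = -0.41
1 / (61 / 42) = 42 / 61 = 0.69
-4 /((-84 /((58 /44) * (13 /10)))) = 0.08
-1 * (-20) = 20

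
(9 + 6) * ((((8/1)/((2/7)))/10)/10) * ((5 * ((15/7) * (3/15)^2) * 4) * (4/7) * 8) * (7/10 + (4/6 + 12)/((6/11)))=787.38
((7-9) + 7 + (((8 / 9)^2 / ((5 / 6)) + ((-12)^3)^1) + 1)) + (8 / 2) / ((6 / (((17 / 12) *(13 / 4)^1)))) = -1855421 / 1080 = -1717.98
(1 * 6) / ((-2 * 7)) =-3 / 7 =-0.43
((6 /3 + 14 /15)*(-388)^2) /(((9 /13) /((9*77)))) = 6630559936 /15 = 442037329.07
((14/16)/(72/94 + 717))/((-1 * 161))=-47/6207240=-0.00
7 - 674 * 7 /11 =-4641 /11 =-421.91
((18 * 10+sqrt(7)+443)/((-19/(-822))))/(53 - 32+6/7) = 1918 * sqrt(7)/969+1194914/969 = 1238.38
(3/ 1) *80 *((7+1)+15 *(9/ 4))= 10020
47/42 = 1.12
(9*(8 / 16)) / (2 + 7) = 1 / 2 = 0.50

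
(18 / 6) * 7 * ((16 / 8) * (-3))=-126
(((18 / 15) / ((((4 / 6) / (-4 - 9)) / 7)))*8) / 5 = -6552 / 25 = -262.08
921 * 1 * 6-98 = 5428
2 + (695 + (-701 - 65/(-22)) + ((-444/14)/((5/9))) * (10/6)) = -14813/154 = -96.19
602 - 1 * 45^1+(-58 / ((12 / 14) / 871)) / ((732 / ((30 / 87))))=581101 / 1098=529.24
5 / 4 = 1.25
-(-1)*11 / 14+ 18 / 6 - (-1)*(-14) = -143 / 14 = -10.21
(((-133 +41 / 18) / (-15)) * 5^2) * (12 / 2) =11765 / 9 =1307.22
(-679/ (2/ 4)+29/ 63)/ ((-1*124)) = 85525/ 7812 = 10.95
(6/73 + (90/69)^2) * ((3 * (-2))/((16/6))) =-4.01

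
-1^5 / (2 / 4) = -2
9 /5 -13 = -56 /5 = -11.20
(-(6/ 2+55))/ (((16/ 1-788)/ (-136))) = -1972/ 193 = -10.22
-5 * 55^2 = -15125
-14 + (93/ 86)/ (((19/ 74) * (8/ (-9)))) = -122473/ 6536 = -18.74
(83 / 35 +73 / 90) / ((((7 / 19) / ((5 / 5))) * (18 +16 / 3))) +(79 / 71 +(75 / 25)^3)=41618629 / 1461180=28.48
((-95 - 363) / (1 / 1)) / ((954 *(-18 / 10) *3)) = 0.09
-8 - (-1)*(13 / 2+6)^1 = 9 / 2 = 4.50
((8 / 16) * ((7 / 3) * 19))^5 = 41615795893 / 7776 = 5351825.60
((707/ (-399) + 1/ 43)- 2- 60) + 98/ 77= -1684414/ 26961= -62.48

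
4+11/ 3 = 7.67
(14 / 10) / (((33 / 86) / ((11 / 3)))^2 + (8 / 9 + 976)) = 0.00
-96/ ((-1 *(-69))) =-32/ 23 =-1.39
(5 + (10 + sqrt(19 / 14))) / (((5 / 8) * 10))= 2 * sqrt(266) / 175 + 12 / 5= 2.59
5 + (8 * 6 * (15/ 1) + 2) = 727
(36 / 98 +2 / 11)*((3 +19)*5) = 2960 / 49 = 60.41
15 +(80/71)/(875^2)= 15.00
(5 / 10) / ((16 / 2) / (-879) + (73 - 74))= -879 / 1774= -0.50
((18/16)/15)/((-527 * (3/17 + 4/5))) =-3/20584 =-0.00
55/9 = 6.11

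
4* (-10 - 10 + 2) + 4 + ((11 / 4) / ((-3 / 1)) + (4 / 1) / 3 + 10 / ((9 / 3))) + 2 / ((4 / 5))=-247 / 4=-61.75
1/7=0.14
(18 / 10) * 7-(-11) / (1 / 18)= 1053 / 5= 210.60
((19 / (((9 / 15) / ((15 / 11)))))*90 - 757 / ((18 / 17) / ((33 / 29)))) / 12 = 5881351 / 22968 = 256.07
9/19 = 0.47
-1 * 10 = -10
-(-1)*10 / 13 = 10 / 13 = 0.77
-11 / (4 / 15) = -165 / 4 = -41.25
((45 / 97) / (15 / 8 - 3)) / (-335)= 8 / 6499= 0.00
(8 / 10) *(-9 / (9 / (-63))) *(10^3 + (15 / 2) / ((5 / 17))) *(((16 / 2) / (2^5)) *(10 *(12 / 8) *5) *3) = 5814585 / 2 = 2907292.50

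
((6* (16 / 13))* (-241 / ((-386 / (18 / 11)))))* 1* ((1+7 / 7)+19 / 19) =624672 / 27599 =22.63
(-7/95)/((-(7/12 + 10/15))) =28/475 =0.06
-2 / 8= -1 / 4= -0.25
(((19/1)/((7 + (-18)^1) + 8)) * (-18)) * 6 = 684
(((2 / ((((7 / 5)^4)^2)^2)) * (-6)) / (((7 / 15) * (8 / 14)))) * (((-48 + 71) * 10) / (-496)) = 789642333984375 / 8241766781261048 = 0.10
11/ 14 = 0.79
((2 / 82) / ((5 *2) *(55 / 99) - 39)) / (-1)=0.00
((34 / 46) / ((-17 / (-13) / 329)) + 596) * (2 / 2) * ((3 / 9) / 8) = 5995 / 184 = 32.58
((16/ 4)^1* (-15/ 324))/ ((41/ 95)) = -475/ 1107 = -0.43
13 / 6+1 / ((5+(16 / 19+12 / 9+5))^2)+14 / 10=25816261 / 7224540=3.57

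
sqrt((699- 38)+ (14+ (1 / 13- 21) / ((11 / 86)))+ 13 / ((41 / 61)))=2*sqrt(4561197069) / 5863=23.04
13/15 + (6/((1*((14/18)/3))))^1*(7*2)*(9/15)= 2929/15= 195.27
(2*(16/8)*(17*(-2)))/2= -68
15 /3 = 5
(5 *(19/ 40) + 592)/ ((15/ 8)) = 317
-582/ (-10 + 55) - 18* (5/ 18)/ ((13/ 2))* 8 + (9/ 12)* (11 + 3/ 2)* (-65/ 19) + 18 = -982849/ 29640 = -33.16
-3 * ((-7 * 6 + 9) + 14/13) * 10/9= 4150/39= 106.41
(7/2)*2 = 7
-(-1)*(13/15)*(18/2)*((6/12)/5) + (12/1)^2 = 7239/50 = 144.78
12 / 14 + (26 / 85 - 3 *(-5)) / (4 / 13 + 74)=1.06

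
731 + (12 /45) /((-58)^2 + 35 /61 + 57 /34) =731.00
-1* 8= -8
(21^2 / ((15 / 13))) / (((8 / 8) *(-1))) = -1911 / 5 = -382.20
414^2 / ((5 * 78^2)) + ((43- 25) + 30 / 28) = 292269 / 11830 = 24.71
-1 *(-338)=338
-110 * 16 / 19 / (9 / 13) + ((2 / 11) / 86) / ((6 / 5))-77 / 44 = -43854571 / 323532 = -135.55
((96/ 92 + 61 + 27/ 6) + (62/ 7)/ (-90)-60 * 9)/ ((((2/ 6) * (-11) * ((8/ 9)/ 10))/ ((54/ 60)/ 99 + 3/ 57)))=241410987/ 2691920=89.68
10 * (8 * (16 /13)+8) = 2320 /13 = 178.46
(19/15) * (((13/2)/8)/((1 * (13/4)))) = 19/60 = 0.32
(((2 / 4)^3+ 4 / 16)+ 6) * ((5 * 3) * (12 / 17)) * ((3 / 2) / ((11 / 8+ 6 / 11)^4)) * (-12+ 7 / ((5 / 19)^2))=2704431172608 / 4078653605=663.07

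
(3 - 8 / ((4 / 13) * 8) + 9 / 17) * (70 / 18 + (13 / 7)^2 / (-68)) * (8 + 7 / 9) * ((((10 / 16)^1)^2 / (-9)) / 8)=-4319089975 / 84569038848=-0.05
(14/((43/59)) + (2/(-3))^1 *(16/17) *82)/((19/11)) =-18.67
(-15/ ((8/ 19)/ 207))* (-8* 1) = 58995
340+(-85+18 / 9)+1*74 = 331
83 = 83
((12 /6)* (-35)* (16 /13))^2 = 1254400 /169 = 7422.49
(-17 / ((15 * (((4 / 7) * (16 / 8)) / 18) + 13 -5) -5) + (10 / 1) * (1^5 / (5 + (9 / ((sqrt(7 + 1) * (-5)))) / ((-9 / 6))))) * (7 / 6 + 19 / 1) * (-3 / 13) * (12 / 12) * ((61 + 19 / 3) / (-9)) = -2878497677 / 36154053 -611050 * sqrt(2) / 145197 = -85.57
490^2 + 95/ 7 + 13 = 1680886/ 7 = 240126.57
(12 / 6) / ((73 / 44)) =88 / 73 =1.21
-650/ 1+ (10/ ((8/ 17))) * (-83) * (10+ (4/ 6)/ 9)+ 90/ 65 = -6464284/ 351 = -18416.76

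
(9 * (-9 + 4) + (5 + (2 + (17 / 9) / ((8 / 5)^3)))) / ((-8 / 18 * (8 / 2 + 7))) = 172979 / 22528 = 7.68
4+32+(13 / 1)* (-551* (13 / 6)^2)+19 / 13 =-15719579 / 468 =-33588.84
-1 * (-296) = 296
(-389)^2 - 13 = 151308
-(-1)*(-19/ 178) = -19/ 178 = -0.11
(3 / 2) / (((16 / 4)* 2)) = 3 / 16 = 0.19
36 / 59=0.61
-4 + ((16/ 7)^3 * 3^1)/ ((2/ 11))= 66212/ 343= 193.04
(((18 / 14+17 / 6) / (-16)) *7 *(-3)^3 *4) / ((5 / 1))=1557 / 40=38.92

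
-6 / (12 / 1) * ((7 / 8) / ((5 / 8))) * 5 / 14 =-1 / 4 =-0.25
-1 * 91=-91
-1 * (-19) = 19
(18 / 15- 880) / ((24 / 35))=-15379 / 12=-1281.58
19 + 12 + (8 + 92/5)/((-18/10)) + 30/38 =976/57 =17.12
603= 603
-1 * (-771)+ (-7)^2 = 820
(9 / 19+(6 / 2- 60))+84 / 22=-11016 / 209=-52.71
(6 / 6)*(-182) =-182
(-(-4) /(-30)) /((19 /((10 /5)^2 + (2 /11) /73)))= -6428 /228855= -0.03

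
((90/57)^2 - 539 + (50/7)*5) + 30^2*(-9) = -21734203/2527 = -8600.79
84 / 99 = 28 / 33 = 0.85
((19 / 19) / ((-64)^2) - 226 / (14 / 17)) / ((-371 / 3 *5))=23605227 / 53186560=0.44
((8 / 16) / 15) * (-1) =-1 / 30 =-0.03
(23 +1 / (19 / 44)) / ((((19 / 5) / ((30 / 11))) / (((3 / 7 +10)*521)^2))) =104365630771350 / 194579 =536366364.16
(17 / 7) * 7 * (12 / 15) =68 / 5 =13.60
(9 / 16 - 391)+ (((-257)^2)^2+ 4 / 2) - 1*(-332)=69799525513 / 16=4362470344.56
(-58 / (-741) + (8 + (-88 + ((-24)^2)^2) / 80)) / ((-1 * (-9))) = 461.58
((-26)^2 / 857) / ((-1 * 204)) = -169 / 43707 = -0.00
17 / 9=1.89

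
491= 491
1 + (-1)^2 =2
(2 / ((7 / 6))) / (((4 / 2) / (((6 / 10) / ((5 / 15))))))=54 / 35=1.54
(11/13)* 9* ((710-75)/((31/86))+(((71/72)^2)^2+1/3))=16155114082613/1203351552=13425.10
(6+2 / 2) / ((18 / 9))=7 / 2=3.50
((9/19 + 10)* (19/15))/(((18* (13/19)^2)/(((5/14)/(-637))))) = -71839/81385668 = -0.00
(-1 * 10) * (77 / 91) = -110 / 13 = -8.46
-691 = -691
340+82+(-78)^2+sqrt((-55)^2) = 6561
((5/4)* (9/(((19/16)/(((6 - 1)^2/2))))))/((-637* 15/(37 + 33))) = -0.87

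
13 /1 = 13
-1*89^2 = -7921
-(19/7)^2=-361/49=-7.37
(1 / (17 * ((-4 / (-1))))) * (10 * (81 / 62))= 405 / 2108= 0.19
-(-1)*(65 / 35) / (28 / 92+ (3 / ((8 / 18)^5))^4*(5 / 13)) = 4273801697165312 / 792740576958195949362517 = 0.00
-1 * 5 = -5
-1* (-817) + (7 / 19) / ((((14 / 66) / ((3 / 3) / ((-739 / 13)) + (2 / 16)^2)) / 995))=731122153 / 898624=813.60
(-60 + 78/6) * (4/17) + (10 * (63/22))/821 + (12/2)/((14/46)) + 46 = 58775109/1074689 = 54.69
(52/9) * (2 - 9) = -364/9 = -40.44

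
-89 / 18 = -4.94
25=25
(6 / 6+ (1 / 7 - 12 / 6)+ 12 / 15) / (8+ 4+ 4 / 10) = -0.00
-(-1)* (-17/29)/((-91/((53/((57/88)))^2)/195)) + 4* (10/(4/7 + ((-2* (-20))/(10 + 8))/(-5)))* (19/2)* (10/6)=5890986095/439698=13397.80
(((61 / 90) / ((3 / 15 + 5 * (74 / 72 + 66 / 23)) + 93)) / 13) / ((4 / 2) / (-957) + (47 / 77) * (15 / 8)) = 5185488 / 12803627213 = 0.00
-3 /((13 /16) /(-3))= 11.08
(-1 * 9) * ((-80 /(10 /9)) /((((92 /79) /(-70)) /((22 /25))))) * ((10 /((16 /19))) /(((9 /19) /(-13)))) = 11170768.30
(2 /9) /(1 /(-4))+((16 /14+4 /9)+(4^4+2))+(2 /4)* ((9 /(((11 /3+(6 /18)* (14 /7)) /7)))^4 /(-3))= -25864812305 /3598686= -7187.29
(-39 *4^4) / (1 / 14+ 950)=-139776 / 13301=-10.51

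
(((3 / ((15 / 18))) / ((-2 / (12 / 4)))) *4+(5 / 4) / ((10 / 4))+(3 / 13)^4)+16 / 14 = -39894047 / 1999270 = -19.95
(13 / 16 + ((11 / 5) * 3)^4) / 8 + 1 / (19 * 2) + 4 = 366794359 / 1520000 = 241.31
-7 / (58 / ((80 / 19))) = -280 / 551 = -0.51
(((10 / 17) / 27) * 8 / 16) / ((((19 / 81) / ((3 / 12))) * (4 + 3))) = 15 / 9044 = 0.00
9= 9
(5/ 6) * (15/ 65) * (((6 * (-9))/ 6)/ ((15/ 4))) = -6/ 13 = -0.46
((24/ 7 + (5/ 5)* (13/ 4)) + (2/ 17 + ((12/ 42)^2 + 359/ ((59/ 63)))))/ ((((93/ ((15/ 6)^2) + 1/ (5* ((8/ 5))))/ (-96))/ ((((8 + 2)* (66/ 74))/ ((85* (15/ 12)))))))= -19441875847680/ 92771302463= -209.57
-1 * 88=-88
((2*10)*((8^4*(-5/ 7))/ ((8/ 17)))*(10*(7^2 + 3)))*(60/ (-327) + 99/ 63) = -479311872000/ 5341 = -89741971.92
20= 20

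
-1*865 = -865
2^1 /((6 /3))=1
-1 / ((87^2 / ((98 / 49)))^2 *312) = -1 / 4468601358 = -0.00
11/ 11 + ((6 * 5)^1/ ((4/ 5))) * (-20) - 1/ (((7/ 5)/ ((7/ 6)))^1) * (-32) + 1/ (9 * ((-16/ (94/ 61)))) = -3172535/ 4392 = -722.34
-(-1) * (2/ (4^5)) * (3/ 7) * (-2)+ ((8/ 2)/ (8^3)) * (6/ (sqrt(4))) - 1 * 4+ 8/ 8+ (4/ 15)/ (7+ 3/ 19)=-1343911/ 456960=-2.94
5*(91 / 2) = 455 / 2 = 227.50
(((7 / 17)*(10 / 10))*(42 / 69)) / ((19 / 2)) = 196 / 7429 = 0.03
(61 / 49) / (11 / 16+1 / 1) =976 / 1323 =0.74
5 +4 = 9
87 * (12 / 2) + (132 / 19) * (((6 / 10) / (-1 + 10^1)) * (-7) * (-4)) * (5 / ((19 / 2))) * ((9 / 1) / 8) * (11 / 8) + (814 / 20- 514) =106961 / 1805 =59.26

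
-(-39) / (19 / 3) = 6.16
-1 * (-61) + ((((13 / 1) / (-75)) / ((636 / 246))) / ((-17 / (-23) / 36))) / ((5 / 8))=55.78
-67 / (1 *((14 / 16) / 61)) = -32696 / 7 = -4670.86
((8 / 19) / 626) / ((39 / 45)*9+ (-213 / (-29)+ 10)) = 290 / 10841381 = 0.00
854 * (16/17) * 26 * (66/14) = 1674816/17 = 98518.59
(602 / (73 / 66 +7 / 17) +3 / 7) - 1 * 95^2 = -8627.95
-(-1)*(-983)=-983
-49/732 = -0.07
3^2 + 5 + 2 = 16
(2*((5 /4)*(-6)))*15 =-225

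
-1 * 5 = -5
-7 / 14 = -0.50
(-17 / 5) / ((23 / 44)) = -748 / 115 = -6.50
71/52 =1.37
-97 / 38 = -2.55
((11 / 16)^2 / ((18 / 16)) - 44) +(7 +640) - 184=120793 / 288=419.42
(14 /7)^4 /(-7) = -16 /7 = -2.29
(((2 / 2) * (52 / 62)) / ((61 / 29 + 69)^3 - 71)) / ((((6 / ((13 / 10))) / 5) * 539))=4121741 / 878783525860086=0.00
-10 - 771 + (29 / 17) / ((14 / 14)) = -13248 / 17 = -779.29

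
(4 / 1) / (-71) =-4 / 71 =-0.06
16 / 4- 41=-37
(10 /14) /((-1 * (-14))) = 5 /98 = 0.05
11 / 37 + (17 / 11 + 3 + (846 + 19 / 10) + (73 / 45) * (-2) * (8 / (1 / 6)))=1702097 / 2442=697.01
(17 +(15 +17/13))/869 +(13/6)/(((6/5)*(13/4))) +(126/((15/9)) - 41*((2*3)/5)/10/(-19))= 3692264659/48294675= 76.45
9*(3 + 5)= 72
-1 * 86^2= -7396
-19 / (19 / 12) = -12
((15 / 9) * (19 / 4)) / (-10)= -19 / 24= -0.79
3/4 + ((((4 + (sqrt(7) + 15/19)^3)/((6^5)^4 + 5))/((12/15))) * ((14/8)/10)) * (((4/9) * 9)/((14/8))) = 1601 * sqrt(7)/1319873196862736141 + 75232772221176249089/100310362961567946716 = 0.75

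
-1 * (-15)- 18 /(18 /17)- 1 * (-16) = 14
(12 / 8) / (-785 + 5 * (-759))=-3 / 9160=-0.00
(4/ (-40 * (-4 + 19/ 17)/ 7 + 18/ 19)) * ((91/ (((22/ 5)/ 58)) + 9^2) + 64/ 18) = 294.89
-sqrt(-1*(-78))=-sqrt(78)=-8.83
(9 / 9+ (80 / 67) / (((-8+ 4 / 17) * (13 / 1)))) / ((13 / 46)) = 1306538 / 373659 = 3.50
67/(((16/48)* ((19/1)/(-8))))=-1608/19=-84.63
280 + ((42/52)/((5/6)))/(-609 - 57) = 1346793/4810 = 280.00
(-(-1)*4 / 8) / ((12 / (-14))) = -7 / 12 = -0.58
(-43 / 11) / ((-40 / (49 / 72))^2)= -103243 / 91238400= -0.00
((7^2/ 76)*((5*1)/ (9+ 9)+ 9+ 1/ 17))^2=19598040049/ 540841536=36.24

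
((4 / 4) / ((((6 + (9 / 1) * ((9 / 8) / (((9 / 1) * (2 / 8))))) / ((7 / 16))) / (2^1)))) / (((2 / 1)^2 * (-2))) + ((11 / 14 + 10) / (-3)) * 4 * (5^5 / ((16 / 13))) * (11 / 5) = -17994169 / 224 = -80331.11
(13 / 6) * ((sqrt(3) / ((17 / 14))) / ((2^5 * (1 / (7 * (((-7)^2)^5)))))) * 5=899683668065 * sqrt(3) / 1632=954839352.84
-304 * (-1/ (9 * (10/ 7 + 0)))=23.64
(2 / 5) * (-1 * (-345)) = 138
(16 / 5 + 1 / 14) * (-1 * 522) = -59769 / 35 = -1707.69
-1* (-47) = 47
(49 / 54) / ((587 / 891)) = 1617 / 1174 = 1.38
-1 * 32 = -32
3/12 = 1/4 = 0.25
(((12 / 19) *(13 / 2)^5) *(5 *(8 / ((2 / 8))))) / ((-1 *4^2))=-5569395 / 76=-73281.51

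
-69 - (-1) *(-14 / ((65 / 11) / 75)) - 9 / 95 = -304782 / 1235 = -246.79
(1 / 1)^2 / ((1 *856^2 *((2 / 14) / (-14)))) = -49 / 366368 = -0.00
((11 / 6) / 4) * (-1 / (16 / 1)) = -0.03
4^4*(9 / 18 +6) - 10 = 1654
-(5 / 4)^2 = -25 / 16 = -1.56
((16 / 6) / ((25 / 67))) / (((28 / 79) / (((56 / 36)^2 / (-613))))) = -296408 / 3723975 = -0.08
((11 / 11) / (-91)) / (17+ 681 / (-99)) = -33 / 30394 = -0.00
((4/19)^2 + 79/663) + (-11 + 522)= 122343400/239343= 511.16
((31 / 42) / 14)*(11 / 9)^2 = 3751 / 47628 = 0.08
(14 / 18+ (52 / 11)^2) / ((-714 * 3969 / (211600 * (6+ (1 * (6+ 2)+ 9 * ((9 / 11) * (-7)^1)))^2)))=-9274642033400 / 3810364173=-2434.06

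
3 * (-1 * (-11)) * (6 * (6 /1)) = 1188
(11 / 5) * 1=11 / 5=2.20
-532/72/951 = -133/17118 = -0.01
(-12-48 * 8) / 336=-33 / 28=-1.18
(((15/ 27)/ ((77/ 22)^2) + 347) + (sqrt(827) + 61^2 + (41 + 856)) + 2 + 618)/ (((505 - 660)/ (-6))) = 6 * sqrt(827)/ 155 + 985202/ 4557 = 217.31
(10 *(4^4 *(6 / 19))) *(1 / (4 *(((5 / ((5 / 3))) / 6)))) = 7680 / 19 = 404.21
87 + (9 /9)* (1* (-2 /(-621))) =54029 /621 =87.00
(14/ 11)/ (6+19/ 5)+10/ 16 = 465/ 616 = 0.75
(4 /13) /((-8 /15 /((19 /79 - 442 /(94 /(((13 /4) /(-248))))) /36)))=-0.00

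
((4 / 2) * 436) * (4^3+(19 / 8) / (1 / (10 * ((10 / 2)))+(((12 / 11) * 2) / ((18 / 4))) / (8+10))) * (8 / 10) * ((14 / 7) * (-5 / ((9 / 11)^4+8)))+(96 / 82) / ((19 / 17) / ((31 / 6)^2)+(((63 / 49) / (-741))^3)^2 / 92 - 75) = -8185124053221330791392237419151191279536 / 86495089427884026853228502195832329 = -94631.08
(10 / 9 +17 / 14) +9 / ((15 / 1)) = 1843 / 630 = 2.93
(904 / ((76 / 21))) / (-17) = -4746 / 323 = -14.69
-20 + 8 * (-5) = -60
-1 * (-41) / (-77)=-41 / 77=-0.53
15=15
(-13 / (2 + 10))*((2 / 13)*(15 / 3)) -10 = -65 / 6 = -10.83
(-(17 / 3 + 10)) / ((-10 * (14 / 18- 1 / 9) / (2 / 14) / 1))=47 / 140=0.34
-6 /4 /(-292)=3 /584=0.01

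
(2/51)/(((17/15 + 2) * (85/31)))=62/13583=0.00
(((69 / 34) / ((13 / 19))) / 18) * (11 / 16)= 4807 / 42432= 0.11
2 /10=1 /5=0.20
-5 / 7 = -0.71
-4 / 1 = -4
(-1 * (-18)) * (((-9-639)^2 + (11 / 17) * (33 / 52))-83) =3340099143 / 442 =7556785.39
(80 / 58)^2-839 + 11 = -694748 / 841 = -826.10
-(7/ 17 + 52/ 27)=-1073/ 459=-2.34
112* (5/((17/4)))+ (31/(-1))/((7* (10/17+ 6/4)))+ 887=8589625/8449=1016.64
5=5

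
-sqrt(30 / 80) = -sqrt(6) / 4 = -0.61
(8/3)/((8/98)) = 98/3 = 32.67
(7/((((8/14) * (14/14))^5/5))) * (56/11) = 4117715/1408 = 2924.51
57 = 57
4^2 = 16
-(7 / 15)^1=-0.47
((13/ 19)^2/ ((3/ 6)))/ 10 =169/ 1805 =0.09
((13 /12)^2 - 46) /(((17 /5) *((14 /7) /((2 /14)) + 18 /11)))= -355025 /421056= -0.84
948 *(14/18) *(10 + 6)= 35392/3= 11797.33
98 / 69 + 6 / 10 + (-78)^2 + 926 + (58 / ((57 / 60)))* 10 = 49965793 / 6555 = 7622.55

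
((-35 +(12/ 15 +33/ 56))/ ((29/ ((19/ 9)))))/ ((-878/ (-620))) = -1847693/ 1069404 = -1.73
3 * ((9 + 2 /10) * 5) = 138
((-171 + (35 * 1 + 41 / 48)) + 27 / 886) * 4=-2873093 / 5316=-540.46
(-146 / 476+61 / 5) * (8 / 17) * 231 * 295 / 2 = 55111782 / 289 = 190698.21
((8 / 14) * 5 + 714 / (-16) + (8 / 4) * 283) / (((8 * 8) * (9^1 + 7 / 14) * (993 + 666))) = 29357 / 56485632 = 0.00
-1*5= -5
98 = 98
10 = 10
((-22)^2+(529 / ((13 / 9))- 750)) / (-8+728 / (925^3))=-1031263421875 / 82311115536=-12.53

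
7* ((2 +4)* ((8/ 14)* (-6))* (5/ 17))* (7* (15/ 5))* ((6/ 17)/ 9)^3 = -4480/ 83521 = -0.05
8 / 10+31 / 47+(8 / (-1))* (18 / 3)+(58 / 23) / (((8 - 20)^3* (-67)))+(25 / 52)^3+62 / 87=-1822705715315233 / 39869638136640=-45.72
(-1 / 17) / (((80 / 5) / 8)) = -0.03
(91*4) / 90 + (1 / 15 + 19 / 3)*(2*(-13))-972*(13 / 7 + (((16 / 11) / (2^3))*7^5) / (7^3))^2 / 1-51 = -30116845669 / 266805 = -112879.61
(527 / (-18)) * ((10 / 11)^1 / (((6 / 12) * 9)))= -5270 / 891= -5.91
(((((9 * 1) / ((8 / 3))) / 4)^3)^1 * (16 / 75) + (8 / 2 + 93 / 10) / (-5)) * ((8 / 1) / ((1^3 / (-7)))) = 141.78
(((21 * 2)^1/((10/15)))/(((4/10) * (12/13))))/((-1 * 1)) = -170.62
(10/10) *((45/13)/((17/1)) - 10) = -2165/221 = -9.80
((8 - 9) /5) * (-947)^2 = -896809 /5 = -179361.80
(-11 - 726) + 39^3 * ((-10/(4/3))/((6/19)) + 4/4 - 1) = -5638253/4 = -1409563.25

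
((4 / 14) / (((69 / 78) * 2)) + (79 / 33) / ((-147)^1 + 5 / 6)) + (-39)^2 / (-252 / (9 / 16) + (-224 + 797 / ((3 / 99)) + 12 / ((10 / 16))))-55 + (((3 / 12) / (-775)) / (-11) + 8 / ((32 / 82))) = -2352892468169697 / 68606337407300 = -34.30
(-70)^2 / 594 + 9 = 5123 / 297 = 17.25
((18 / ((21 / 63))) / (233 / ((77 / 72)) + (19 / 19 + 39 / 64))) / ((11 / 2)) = 48384 / 1081595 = 0.04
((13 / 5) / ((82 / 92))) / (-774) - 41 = -3253034 / 79335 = -41.00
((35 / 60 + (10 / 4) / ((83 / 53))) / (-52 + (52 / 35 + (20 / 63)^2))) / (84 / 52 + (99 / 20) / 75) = -7778964375 / 302506880264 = -0.03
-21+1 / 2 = -41 / 2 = -20.50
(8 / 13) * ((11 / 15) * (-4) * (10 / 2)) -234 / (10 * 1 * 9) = -2267 / 195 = -11.63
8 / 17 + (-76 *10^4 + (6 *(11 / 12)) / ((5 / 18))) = -64598277 / 85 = -759979.73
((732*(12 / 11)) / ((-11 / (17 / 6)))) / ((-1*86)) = 12444 / 5203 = 2.39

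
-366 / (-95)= 3.85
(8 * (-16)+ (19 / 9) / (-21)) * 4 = -96844 / 189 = -512.40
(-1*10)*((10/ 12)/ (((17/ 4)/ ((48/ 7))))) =-13.45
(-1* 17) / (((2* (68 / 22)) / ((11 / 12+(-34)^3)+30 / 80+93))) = 10351363 / 96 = 107826.70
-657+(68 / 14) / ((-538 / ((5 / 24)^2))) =-712587881 / 1084608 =-657.00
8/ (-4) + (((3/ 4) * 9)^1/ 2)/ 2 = -5/ 16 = -0.31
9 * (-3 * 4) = -108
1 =1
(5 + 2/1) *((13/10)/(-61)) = -91/610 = -0.15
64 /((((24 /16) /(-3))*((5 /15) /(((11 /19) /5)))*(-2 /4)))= 8448 /95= 88.93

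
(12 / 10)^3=216 / 125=1.73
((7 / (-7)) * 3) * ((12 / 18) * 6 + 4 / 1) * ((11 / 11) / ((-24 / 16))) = 16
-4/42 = -2/21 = -0.10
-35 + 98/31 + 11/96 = -31.72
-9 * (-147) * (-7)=-9261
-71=-71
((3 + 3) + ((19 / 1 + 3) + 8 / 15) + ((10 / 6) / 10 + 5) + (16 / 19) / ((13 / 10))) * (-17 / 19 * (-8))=5769052 / 23465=245.86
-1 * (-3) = 3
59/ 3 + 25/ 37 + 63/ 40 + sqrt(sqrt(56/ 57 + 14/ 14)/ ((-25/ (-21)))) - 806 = -3481327/ 4440 + 19^(3/ 4) *339^(1/ 4) *sqrt(7)/ 95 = -783.00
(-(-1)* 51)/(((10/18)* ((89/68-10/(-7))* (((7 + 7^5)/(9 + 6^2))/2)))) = 280908/1564903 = 0.18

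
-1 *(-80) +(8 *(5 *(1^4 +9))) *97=38880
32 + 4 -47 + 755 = 744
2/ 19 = 0.11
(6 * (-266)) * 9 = -14364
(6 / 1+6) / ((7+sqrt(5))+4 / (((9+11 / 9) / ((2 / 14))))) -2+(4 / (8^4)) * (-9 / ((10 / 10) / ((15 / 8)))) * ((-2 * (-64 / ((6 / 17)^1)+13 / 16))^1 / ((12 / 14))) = -1072857730235 / 152160305152 -311052 * sqrt(5) / 1160891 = -7.65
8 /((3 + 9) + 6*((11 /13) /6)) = 104 /167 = 0.62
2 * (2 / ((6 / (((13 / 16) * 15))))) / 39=5 / 24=0.21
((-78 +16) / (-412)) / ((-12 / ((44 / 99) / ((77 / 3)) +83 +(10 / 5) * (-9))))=-465589 / 571032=-0.82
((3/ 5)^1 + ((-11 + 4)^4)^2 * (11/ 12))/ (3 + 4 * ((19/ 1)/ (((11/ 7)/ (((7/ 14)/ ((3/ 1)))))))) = 3487705001/ 7300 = 477767.81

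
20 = 20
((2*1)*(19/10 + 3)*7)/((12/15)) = 343/4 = 85.75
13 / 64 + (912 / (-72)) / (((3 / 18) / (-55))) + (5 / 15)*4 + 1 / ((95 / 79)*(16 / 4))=76275017 / 18240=4181.74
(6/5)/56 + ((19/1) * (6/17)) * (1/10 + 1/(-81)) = 39149/64260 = 0.61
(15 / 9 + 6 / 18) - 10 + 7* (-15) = -113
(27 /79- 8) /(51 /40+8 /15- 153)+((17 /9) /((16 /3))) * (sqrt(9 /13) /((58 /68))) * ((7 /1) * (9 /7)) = 72600 /1433297+2601 * sqrt(13) /3016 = 3.16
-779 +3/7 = -5450/7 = -778.57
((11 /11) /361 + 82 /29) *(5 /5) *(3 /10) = 88893 /104690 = 0.85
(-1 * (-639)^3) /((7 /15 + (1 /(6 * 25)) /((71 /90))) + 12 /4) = 277876731735 /3701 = 75081527.08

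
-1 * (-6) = 6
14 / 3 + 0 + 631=1907 / 3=635.67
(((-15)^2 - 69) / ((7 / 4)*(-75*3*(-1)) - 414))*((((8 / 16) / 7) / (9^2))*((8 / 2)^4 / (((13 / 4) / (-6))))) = 16384 / 5103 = 3.21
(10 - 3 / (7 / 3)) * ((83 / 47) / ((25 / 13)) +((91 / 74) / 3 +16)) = 275723843 / 1825950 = 151.00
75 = 75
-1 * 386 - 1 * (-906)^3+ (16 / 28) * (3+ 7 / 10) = 743677032.11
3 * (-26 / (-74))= 39 / 37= 1.05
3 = 3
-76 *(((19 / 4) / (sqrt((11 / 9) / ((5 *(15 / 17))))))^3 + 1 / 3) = -55883.63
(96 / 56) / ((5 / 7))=12 / 5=2.40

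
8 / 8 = 1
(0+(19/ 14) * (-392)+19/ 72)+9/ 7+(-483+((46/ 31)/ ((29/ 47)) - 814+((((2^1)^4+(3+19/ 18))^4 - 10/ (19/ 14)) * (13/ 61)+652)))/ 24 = 16158187046454083/ 18375638133888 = 879.33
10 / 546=5 / 273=0.02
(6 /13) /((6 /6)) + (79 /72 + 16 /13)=2611 /936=2.79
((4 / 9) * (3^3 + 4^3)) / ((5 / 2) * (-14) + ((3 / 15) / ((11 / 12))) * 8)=-20020 / 16461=-1.22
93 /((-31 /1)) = -3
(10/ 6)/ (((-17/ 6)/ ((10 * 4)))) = -400/ 17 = -23.53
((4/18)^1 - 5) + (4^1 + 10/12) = 1/18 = 0.06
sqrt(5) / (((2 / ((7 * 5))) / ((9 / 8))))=44.02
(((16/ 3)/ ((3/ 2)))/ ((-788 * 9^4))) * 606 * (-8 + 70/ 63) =100192/ 34897959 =0.00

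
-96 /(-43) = 2.23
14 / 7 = 2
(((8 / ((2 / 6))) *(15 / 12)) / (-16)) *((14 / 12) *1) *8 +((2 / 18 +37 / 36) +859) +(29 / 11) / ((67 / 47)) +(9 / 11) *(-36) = 21624475 / 26532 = 815.03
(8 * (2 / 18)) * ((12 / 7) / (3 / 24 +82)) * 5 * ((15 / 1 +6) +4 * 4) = 3.43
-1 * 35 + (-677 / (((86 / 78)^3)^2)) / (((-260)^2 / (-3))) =-88456795297961 / 2528545219600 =-34.98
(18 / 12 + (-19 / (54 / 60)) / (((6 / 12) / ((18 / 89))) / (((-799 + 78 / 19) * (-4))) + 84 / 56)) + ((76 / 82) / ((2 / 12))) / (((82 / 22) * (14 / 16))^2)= -110585172271 / 9181793462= -12.04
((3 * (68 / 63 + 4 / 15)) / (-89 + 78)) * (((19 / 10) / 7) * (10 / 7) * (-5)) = 8056 / 11319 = 0.71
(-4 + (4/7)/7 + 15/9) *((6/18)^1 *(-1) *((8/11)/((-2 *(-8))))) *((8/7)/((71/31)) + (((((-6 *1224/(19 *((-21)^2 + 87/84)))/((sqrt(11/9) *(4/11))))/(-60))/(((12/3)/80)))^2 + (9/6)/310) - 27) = -146485373550513399971/165328350328589845320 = -0.89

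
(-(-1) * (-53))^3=-148877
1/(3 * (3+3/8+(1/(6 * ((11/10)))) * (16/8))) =88/971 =0.09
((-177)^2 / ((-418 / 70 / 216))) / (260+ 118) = -626580 / 209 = -2997.99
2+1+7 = 10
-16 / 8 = -2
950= 950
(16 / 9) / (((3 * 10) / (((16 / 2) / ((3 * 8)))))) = 8 / 405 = 0.02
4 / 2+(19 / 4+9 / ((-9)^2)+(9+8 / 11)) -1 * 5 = 4589 / 396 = 11.59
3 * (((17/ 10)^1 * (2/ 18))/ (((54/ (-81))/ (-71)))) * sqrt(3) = 1207 * sqrt(3)/ 20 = 104.53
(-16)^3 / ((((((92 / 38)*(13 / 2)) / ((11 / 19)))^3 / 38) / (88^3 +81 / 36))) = -141179308509184 / 26730899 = -5281502.45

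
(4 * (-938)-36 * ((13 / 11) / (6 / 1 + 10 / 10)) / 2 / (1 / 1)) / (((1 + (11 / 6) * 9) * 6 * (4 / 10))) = -144569 / 1617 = -89.41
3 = 3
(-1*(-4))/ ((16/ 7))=7/ 4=1.75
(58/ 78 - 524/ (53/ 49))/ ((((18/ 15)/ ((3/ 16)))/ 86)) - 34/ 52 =-214984429/ 33072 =-6500.50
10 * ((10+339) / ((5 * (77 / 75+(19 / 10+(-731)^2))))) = 104700 / 80154589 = 0.00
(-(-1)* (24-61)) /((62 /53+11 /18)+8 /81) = -317682 /16139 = -19.68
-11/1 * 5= -55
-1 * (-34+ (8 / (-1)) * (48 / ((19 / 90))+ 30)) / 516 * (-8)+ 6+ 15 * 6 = 155764 / 2451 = 63.55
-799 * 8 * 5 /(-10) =3196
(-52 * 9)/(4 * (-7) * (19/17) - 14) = 3978/385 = 10.33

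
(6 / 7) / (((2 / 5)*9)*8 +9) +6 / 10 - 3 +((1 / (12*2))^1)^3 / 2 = -16103179 / 6773760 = -2.38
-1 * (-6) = 6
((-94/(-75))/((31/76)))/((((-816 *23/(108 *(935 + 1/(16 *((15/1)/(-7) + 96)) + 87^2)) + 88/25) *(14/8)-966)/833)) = -542836459582/203573172213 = -2.67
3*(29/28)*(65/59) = 5655/1652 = 3.42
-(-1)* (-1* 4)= -4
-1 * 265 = -265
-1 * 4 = -4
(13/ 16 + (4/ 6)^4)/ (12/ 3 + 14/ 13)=1547/ 7776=0.20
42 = 42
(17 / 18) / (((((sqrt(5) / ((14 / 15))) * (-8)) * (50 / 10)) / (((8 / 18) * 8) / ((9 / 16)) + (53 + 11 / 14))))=-1158737 * sqrt(5) / 4374000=-0.59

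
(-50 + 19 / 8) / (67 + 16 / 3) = -1143 / 1736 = -0.66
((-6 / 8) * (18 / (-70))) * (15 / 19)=81 / 532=0.15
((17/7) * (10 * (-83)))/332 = -85/14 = -6.07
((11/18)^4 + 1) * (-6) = -119617/17496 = -6.84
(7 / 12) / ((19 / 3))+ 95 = 7227 / 76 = 95.09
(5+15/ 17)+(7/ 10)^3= 105831/ 17000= 6.23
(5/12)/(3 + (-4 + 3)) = 0.21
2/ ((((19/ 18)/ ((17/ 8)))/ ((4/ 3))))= 102/ 19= 5.37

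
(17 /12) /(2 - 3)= -17 /12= -1.42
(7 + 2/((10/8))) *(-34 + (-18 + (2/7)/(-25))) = -391386/875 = -447.30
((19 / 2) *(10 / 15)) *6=38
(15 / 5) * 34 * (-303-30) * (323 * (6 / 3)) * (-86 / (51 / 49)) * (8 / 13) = 14504116032 / 13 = 1115701233.23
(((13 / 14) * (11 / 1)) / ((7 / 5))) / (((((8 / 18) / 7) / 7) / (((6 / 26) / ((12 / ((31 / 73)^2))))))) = 475695 / 170528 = 2.79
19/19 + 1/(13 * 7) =1.01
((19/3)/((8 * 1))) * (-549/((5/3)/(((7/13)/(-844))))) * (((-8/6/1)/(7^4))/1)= -0.00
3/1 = 3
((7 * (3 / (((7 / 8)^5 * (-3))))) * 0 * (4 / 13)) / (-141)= 0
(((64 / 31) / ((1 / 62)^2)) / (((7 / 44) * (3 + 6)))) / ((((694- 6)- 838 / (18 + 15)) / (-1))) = -1920512 / 229593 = -8.36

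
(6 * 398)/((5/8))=19104/5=3820.80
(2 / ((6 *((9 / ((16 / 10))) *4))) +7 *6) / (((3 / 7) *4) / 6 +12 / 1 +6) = 4963 / 2160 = 2.30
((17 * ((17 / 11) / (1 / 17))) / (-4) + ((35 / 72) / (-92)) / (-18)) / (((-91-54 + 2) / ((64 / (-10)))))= -146446319 / 29304990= -5.00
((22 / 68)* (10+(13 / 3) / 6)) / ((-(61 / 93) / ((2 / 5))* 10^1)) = -65813 / 311100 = -0.21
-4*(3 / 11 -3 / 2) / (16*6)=9 / 176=0.05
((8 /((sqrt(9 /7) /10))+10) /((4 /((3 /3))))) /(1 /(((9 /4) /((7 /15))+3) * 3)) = 3285 /56+1095 * sqrt(7) /7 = 472.53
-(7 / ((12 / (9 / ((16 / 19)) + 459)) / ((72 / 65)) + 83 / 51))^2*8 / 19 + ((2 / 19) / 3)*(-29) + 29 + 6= 24094887333809 / 912373423473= 26.41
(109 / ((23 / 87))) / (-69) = -3161 / 529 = -5.98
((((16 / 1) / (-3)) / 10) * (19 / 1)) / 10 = -1.01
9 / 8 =1.12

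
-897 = -897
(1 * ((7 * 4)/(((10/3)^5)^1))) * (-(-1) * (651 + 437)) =231336/3125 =74.03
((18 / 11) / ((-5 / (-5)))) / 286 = 9 / 1573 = 0.01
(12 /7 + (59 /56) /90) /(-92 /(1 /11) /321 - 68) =-930793 /38371200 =-0.02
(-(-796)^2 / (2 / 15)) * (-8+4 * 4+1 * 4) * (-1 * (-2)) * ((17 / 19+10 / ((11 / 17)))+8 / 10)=-408781164096 / 209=-1955890737.30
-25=-25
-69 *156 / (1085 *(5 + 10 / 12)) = -64584 / 37975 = -1.70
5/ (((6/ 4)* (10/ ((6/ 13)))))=2/ 13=0.15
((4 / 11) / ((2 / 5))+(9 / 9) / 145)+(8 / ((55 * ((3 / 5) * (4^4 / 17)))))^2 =148152241 / 161694720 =0.92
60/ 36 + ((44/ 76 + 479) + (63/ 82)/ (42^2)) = 62981633/ 130872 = 481.25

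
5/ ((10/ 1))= 1/ 2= 0.50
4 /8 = 1 /2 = 0.50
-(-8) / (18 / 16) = 64 / 9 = 7.11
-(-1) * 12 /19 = 12 /19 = 0.63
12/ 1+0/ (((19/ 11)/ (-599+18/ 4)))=12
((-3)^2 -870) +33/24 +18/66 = -75623/88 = -859.35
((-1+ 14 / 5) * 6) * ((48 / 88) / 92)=81 / 1265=0.06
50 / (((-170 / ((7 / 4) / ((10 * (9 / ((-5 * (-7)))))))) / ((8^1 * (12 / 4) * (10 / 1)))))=-48.04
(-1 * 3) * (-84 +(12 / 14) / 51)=29982 / 119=251.95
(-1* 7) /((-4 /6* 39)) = 0.27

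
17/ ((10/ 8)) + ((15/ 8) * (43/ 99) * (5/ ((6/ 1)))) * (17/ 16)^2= 29127647/ 2027520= 14.37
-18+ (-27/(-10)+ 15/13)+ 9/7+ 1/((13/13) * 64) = -374041/29120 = -12.84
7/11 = 0.64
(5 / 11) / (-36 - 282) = -5 / 3498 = -0.00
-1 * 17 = -17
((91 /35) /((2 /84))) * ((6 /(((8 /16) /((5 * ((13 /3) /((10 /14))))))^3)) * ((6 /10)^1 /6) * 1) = 1097199376 /75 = 14629325.01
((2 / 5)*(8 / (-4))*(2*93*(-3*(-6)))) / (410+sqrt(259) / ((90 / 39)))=-988329600 / 151246229+1044576*sqrt(259) / 151246229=-6.42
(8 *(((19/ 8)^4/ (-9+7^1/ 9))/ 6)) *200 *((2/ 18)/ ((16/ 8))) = -3258025/ 56832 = -57.33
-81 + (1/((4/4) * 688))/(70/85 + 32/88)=-12371429/152736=-81.00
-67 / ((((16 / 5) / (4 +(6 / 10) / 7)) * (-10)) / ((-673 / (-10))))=6448013 / 11200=575.72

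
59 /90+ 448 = 40379 /90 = 448.66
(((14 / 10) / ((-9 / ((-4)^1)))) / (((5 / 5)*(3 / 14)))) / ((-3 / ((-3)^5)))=235.20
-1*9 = -9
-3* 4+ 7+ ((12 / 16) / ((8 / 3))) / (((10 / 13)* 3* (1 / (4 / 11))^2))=-12061 / 2420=-4.98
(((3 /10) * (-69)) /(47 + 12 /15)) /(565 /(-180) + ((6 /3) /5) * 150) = -162 /21271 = -0.01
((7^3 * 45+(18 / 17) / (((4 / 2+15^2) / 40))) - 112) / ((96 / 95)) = 15163.57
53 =53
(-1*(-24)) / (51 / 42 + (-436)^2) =336 / 2661361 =0.00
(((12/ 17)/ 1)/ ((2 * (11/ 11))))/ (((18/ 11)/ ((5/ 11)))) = 5/ 51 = 0.10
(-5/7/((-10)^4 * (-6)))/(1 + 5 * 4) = 1/1764000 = 0.00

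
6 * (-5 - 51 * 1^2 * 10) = -3090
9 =9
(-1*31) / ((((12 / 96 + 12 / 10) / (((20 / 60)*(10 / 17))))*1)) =-12400 / 2703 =-4.59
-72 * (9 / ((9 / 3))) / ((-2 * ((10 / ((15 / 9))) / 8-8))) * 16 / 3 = -2304 / 29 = -79.45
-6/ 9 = -2/ 3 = -0.67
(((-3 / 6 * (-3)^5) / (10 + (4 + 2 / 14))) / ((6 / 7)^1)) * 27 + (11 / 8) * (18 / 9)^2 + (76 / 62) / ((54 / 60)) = 3406291 / 12276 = 277.48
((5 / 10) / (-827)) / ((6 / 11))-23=-228263 / 9924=-23.00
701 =701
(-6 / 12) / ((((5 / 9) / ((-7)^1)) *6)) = 21 / 20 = 1.05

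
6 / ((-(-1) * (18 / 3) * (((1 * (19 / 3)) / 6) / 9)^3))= 4251528 / 6859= 619.85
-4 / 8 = -1 / 2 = -0.50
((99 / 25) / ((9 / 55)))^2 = 14641 / 25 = 585.64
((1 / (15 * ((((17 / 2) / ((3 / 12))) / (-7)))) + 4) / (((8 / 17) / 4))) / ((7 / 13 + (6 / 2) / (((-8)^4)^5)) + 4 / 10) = 7617640611313589682176 / 210984635343052997193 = 36.11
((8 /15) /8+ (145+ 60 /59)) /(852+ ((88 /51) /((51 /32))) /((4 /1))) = 28022307 /163485755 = 0.17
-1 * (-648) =648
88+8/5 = 448/5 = 89.60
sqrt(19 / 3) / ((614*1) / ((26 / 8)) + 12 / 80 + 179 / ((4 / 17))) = 130*sqrt(57) / 370431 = 0.00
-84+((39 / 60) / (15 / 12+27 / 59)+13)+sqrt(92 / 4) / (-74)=-10946 / 155 - sqrt(23) / 74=-70.68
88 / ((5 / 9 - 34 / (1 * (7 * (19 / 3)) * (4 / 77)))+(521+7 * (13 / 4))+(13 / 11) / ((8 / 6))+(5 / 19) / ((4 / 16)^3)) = 331056 / 2058833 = 0.16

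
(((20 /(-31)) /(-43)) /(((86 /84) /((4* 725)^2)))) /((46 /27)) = 95369400000 /1318337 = 72340.68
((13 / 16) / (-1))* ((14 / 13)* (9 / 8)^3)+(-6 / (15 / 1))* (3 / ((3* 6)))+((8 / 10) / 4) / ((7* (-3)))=-568583 / 430080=-1.32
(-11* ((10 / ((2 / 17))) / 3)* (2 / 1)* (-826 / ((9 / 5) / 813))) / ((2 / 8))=8371840400 / 9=930204488.89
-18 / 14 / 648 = -1 / 504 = -0.00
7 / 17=0.41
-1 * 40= -40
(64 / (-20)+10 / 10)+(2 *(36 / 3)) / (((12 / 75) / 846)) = 634489 / 5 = 126897.80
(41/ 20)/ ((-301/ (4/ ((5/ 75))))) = -123/ 301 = -0.41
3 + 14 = 17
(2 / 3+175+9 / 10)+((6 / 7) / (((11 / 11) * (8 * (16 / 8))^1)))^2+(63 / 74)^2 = 11417358079 / 64397760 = 177.29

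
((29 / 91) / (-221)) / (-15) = 29 / 301665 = 0.00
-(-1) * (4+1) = 5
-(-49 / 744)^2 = -2401 / 553536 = -0.00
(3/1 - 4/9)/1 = 2.56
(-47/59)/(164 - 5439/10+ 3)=470/222371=0.00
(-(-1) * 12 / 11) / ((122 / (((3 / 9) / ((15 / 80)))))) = 32 / 2013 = 0.02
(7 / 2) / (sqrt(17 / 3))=7 *sqrt(51) / 34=1.47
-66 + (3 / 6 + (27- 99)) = -275 / 2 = -137.50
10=10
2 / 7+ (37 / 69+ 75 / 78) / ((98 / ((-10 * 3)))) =-5063 / 29302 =-0.17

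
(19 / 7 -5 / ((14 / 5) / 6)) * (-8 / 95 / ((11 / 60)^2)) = 46080 / 2299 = 20.04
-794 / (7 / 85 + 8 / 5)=-67490 / 143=-471.96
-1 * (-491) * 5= 2455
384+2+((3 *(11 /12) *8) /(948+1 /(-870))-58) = 270540092 /824759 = 328.02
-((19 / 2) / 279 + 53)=-29593 / 558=-53.03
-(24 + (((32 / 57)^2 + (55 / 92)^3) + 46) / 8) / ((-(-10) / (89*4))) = -53708631453727 / 50599146240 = -1061.45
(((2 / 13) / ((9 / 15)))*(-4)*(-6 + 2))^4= 655360000 / 2313441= 283.28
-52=-52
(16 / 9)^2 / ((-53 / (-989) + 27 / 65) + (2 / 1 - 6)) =-1028560 / 1149147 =-0.90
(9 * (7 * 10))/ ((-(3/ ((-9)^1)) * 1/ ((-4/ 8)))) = -945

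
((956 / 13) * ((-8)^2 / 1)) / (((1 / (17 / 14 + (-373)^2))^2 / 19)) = 1102631652415551296 / 637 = 1730975906460834.06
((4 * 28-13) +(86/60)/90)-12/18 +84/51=4589831/45900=100.00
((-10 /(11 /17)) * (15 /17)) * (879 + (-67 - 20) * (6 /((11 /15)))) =-275850 /121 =-2279.75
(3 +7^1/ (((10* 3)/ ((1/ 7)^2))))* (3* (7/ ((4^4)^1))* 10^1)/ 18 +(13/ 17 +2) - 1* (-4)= 540647/ 78336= 6.90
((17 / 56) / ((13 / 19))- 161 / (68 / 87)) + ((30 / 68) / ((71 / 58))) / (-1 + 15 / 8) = -180246673 / 878696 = -205.13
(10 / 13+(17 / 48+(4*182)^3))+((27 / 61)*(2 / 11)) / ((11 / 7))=1777026622663841 / 4605744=385828353.17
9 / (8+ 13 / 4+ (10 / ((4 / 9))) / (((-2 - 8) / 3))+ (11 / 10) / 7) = 315 / 163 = 1.93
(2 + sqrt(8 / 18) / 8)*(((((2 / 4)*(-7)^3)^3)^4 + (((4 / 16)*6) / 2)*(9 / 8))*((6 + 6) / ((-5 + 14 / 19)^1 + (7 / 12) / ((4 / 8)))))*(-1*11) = 41565881008850068170136191560768475 / 722944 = 57495298403265077475068870000.00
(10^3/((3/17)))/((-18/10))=-85000/27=-3148.15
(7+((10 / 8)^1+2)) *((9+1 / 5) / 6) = 943 / 60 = 15.72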